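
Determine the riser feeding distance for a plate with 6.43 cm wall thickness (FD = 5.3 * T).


Formula: FD = 5.3 * T  (riser feeding-distance rule)
FD = 5.3 * 6.43 cm = 34.0790 cm

Final answer: 34.0790 cm


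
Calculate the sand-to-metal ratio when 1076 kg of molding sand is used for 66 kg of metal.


Formula: Sand-to-Metal Ratio = W_sand / W_metal
Ratio = 1076 kg / 66 kg = 16.3030

Final answer: 16.3030


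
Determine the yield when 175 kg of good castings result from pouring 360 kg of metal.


Formula: Casting Yield = (W_good / W_total) * 100
Yield = (175 kg / 360 kg) * 100 = 48.6111%


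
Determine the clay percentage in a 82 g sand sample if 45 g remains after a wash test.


Formula: Clay% = (W_total - W_washed) / W_total * 100
Clay mass = 82 - 45 = 37 g
Clay% = 37 / 82 * 100 = 45.1220%

Final answer: 45.1220%


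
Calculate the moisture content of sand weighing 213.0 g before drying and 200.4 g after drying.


Formula: MC = (W_wet - W_dry) / W_wet * 100
Water mass = 213.0 - 200.4 = 12.6 g
MC = 12.6 / 213.0 * 100 = 5.9155%

Answer: 5.9155%


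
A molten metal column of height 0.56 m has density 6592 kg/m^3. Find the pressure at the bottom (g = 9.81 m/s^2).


Formula: P = rho * g * h
rho * g = 6592 * 9.81 = 64667.52 N/m^3
P = 64667.52 * 0.56 = 36213.8112 Pa

36213.8112 Pa


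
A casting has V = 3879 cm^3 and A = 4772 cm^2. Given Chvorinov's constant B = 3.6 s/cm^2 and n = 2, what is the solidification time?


Formula: t_s = B * (V/A)^n  (Chvorinov's rule, n=2)
Modulus M = V/A = 3879/4772 = 0.812867 cm
M^2 = 0.812867^2 = 0.660753 cm^2
t_s = 3.6 * 0.660753 = 2.3787 s

Final answer: 2.3787 s


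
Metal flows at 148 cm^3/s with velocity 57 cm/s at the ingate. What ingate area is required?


Formula: A_ingate = Q / v  (continuity equation)
A = 148 cm^3/s / 57 cm/s = 2.5965 cm^2

2.5965 cm^2


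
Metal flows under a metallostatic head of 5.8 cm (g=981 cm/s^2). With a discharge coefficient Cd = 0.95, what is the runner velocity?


Formula: v = Cd * sqrt(2 * g * h)  (Torricelli with discharge coefficient)
2*g*h = 2 * 981 * 5.8 = 11379.6 cm^2/s^2
sqrt(11379.6) = 106.67521 cm/s
v = 0.95 * 106.67521 = 101.3414 cm/s

101.3414 cm/s


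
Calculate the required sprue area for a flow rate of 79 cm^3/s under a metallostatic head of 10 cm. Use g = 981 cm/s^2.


Formula: v = sqrt(2*g*h), A = Q/v
Velocity: v = sqrt(2 * 981 * 10) = sqrt(19620) = 140.0714 cm/s
Sprue area: A = Q / v = 79 / 140.0714 = 0.5640 cm^2

Answer: 0.5640 cm^2


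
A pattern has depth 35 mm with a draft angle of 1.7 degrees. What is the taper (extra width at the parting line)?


Formula: taper = depth * tan(draft_angle)
tan(1.7 deg) = 0.0296793
taper = 35 mm * 0.0296793 = 1.0388 mm

1.0388 mm


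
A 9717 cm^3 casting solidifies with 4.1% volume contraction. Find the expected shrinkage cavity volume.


Formula: V_shrink = V_casting * shrinkage_pct / 100
V_shrink = 9717 cm^3 * 4.1 / 100 = 398.3970 cm^3


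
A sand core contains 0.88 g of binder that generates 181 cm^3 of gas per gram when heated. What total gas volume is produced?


Formula: V_gas = W_binder * gas_evolution_rate
V = 0.88 g * 181 cm^3/g = 159.2800 cm^3


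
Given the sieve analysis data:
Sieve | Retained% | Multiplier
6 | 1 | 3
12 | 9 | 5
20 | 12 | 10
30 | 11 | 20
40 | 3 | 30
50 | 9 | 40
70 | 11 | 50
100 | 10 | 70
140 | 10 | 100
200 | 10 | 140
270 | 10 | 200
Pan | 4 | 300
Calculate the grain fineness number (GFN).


Formula: GFN = sum(pct * multiplier) / sum(pct)
sum(pct * multiplier) = 7688
sum(pct) = 100
GFN = 7688 / 100 = 76.88

76.88


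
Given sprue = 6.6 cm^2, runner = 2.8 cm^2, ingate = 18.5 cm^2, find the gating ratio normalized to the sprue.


Sprue:Runner:Ingate = 1 : 2.8/6.6 : 18.5/6.6 = 1:0.42:2.80


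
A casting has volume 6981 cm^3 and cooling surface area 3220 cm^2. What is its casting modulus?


Formula: Casting Modulus M = V / A
M = 6981 cm^3 / 3220 cm^2 = 2.1680 cm

Answer: 2.1680 cm


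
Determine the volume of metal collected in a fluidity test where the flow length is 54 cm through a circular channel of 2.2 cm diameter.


Formula: V = pi * (d/2)^2 * L  (cylinder volume)
Radius = 2.2/2 = 1.1 cm
V = pi * 1.1^2 * 54 = 205.2717 cm^3

Answer: 205.2717 cm^3


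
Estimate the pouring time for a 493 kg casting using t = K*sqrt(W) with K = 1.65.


Formula: t = K * sqrt(W)
sqrt(W) = sqrt(493) = 22.20360
t = 1.65 * 22.20360 = 36.6359 s

Answer: 36.6359 s


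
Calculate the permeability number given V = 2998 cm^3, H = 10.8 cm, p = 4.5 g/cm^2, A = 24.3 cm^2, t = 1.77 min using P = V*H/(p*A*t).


Formula: Permeability Number P = (V * H) / (p * A * t)
Numerator: V * H = 2998 * 10.8 = 32378.4
Denominator: p * A * t = 4.5 * 24.3 * 1.77 = 193.5495
P = 32378.4 / 193.5495 = 167.2874


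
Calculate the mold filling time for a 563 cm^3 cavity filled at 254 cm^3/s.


Formula: t_fill = V_mold / Q_flow
t = 563 cm^3 / 254 cm^3/s = 2.2165 s

2.2165 s


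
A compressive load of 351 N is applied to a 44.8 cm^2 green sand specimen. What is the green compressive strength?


Formula: Compressive Strength = Force / Area
Strength = 351 N / 44.8 cm^2 = 7.8348 N/cm^2


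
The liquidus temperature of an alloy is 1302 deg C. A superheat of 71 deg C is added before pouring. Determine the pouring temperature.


Formula: T_pour = T_melt + Superheat
T_pour = 1302 + 71 = 1373 deg C

1373 deg C


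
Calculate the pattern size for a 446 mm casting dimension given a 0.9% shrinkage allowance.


Formula: L_pattern = L_casting * (1 + shrinkage_rate/100)
Shrinkage factor = 1 + 0.9/100 = 1.009
L_pattern = 446 mm * 1.009 = 450.0140 mm

450.0140 mm


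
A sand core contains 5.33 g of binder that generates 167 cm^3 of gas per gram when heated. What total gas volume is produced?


Formula: V_gas = W_binder * gas_evolution_rate
V = 5.33 g * 167 cm^3/g = 890.1100 cm^3


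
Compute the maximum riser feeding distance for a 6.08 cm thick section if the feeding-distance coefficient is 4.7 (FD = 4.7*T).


Formula: FD = 4.7 * T  (riser feeding-distance rule)
FD = 4.7 * 6.08 cm = 28.5760 cm


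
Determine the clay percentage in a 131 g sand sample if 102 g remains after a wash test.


Formula: Clay% = (W_total - W_washed) / W_total * 100
Clay mass = 131 - 102 = 29 g
Clay% = 29 / 131 * 100 = 22.1374%


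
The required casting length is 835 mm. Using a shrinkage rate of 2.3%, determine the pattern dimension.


Formula: L_pattern = L_casting * (1 + shrinkage_rate/100)
Shrinkage factor = 1 + 2.3/100 = 1.023
L_pattern = 835 mm * 1.023 = 854.2050 mm

854.2050 mm


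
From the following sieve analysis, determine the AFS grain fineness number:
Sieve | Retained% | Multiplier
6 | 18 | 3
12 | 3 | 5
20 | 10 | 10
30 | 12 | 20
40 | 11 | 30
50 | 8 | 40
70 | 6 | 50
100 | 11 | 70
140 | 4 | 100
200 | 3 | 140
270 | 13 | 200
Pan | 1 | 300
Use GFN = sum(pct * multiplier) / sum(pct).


Formula: GFN = sum(pct * multiplier) / sum(pct)
sum(pct * multiplier) = 5849
sum(pct) = 100
GFN = 5849 / 100 = 58.49


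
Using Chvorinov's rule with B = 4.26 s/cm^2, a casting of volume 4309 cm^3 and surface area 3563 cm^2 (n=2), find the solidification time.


Formula: t_s = B * (V/A)^n  (Chvorinov's rule, n=2)
Modulus M = V/A = 4309/3563 = 1.209374 cm
M^2 = 1.209374^2 = 1.462585 cm^2
t_s = 4.26 * 1.462585 = 6.2306 s

6.2306 s


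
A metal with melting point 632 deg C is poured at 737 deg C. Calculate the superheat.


Formula: Superheat = T_pour - T_melt
Superheat = 737 - 632 = 105 deg C

105 deg C


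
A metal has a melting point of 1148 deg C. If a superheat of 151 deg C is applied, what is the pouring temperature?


Formula: T_pour = T_melt + Superheat
T_pour = 1148 + 151 = 1299 deg C

1299 deg C


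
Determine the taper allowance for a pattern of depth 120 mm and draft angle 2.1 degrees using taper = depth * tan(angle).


Formula: taper = depth * tan(draft_angle)
tan(2.1 deg) = 0.0366683
taper = 120 mm * 0.0366683 = 4.4002 mm

Answer: 4.4002 mm


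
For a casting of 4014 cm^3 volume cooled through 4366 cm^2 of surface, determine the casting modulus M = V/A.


Formula: Casting Modulus M = V / A
M = 4014 cm^3 / 4366 cm^2 = 0.9194 cm

Final answer: 0.9194 cm


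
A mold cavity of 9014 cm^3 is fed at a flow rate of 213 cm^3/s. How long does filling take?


Formula: t_fill = V_mold / Q_flow
t = 9014 cm^3 / 213 cm^3/s = 42.3192 s


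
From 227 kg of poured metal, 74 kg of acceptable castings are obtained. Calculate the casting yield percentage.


Formula: Casting Yield = (W_good / W_total) * 100
Yield = (74 kg / 227 kg) * 100 = 32.5991%

Final answer: 32.5991%


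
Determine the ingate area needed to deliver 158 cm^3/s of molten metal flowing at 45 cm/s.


Formula: A_ingate = Q / v  (continuity equation)
A = 158 cm^3/s / 45 cm/s = 3.5111 cm^2

Answer: 3.5111 cm^2


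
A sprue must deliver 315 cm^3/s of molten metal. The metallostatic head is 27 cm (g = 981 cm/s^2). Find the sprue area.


Formula: v = sqrt(2*g*h), A = Q/v
Velocity: v = sqrt(2 * 981 * 27) = sqrt(52974) = 230.1608 cm/s
Sprue area: A = Q / v = 315 / 230.1608 = 1.3686 cm^2

Final answer: 1.3686 cm^2


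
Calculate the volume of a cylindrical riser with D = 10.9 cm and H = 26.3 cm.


Formula: V = pi * (D/2)^2 * H  (cylinder volume)
Radius = D/2 = 10.9/2 = 5.45 cm
V = pi * 5.45^2 * 26.3 = 2454.1360 cm^3

2454.1360 cm^3


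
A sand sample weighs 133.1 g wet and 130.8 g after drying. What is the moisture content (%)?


Formula: MC = (W_wet - W_dry) / W_wet * 100
Water mass = 133.1 - 130.8 = 2.3 g
MC = 2.3 / 133.1 * 100 = 1.7280%

Final answer: 1.7280%


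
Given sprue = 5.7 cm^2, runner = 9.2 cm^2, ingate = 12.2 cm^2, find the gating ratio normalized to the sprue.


Sprue:Runner:Ingate = 1 : 9.2/5.7 : 12.2/5.7 = 1:1.61:2.14

Final answer: 1:1.61:2.14


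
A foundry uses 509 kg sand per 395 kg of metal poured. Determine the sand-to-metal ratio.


Formula: Sand-to-Metal Ratio = W_sand / W_metal
Ratio = 509 kg / 395 kg = 1.2886

Answer: 1.2886


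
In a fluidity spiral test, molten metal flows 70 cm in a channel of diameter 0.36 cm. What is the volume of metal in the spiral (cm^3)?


Formula: V = pi * (d/2)^2 * L  (cylinder volume)
Radius = 0.36/2 = 0.18 cm
V = pi * 0.18^2 * 70 = 7.1251 cm^3

Answer: 7.1251 cm^3


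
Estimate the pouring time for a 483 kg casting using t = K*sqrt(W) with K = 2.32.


Formula: t = K * sqrt(W)
sqrt(W) = sqrt(483) = 21.97726
t = 2.32 * 21.97726 = 50.9872 s

Answer: 50.9872 s


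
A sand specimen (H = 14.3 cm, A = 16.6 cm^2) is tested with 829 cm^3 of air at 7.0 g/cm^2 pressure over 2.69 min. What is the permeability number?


Formula: Permeability Number P = (V * H) / (p * A * t)
Numerator: V * H = 829 * 14.3 = 11854.7
Denominator: p * A * t = 7.0 * 16.6 * 2.69 = 312.578
P = 11854.7 / 312.578 = 37.9256

37.9256


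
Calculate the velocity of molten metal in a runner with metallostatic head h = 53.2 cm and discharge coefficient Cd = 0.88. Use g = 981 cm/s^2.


Formula: v = Cd * sqrt(2 * g * h)  (Torricelli with discharge coefficient)
2*g*h = 2 * 981 * 53.2 = 104378.4 cm^2/s^2
sqrt(104378.4) = 323.07646 cm/s
v = 0.88 * 323.07646 = 284.3073 cm/s

Final answer: 284.3073 cm/s


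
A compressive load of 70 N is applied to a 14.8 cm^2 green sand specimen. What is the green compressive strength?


Formula: Compressive Strength = Force / Area
Strength = 70 N / 14.8 cm^2 = 4.7297 N/cm^2

Final answer: 4.7297 N/cm^2


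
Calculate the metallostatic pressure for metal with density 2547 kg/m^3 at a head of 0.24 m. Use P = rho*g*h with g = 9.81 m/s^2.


Formula: P = rho * g * h
rho * g = 2547 * 9.81 = 24986.07 N/m^3
P = 24986.07 * 0.24 = 5996.6568 Pa

Final answer: 5996.6568 Pa


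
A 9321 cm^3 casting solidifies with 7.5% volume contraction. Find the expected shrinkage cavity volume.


Formula: V_shrink = V_casting * shrinkage_pct / 100
V_shrink = 9321 cm^3 * 7.5 / 100 = 699.0750 cm^3


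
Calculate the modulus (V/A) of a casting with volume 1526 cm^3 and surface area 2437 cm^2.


Formula: Casting Modulus M = V / A
M = 1526 cm^3 / 2437 cm^2 = 0.6262 cm

Answer: 0.6262 cm


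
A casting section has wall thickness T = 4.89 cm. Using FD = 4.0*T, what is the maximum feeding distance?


Formula: FD = 4.0 * T  (riser feeding-distance rule)
FD = 4.0 * 4.89 cm = 19.5600 cm

Answer: 19.5600 cm


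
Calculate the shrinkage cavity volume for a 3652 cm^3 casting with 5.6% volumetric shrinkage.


Formula: V_shrink = V_casting * shrinkage_pct / 100
V_shrink = 3652 cm^3 * 5.6 / 100 = 204.5120 cm^3


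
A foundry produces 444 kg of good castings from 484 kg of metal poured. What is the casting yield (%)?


Formula: Casting Yield = (W_good / W_total) * 100
Yield = (444 kg / 484 kg) * 100 = 91.7355%

Answer: 91.7355%


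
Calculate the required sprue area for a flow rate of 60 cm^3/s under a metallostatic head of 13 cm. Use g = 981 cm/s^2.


Formula: v = sqrt(2*g*h), A = Q/v
Velocity: v = sqrt(2 * 981 * 13) = sqrt(25506) = 159.7060 cm/s
Sprue area: A = Q / v = 60 / 159.7060 = 0.3757 cm^2

0.3757 cm^2


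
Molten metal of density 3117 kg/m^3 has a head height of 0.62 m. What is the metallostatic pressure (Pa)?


Formula: P = rho * g * h
rho * g = 3117 * 9.81 = 30577.77 N/m^3
P = 30577.77 * 0.62 = 18958.2174 Pa

Final answer: 18958.2174 Pa


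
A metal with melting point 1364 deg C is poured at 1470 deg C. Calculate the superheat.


Formula: Superheat = T_pour - T_melt
Superheat = 1470 - 1364 = 106 deg C


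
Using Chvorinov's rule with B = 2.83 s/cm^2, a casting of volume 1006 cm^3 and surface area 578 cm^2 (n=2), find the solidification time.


Formula: t_s = B * (V/A)^n  (Chvorinov's rule, n=2)
Modulus M = V/A = 1006/578 = 1.740484 cm
M^2 = 1.740484^2 = 3.029285 cm^2
t_s = 2.83 * 3.029285 = 8.5729 s


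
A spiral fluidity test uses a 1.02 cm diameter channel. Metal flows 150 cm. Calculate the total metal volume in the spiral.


Formula: V = pi * (d/2)^2 * L  (cylinder volume)
Radius = 1.02/2 = 0.51 cm
V = pi * 0.51^2 * 150 = 122.5692 cm^3

Answer: 122.5692 cm^3


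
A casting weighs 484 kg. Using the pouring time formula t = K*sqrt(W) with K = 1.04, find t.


Formula: t = K * sqrt(W)
sqrt(W) = sqrt(484) = 22.00000
t = 1.04 * 22.00000 = 22.8800 s

22.8800 s


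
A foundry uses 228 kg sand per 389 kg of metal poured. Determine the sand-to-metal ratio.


Formula: Sand-to-Metal Ratio = W_sand / W_metal
Ratio = 228 kg / 389 kg = 0.5861


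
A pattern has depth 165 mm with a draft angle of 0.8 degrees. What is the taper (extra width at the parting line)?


Formula: taper = depth * tan(draft_angle)
tan(0.8 deg) = 0.0139635
taper = 165 mm * 0.0139635 = 2.3040 mm


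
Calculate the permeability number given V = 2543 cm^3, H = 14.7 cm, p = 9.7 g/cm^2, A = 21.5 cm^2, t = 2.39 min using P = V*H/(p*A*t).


Formula: Permeability Number P = (V * H) / (p * A * t)
Numerator: V * H = 2543 * 14.7 = 37382.1
Denominator: p * A * t = 9.7 * 21.5 * 2.39 = 498.4345
P = 37382.1 / 498.4345 = 74.9990


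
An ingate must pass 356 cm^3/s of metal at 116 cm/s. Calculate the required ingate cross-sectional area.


Formula: A_ingate = Q / v  (continuity equation)
A = 356 cm^3/s / 116 cm/s = 3.0690 cm^2

Final answer: 3.0690 cm^2


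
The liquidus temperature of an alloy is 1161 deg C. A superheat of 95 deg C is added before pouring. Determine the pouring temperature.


Formula: T_pour = T_melt + Superheat
T_pour = 1161 + 95 = 1256 deg C

Final answer: 1256 deg C


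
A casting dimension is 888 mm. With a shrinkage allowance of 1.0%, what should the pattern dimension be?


Formula: L_pattern = L_casting * (1 + shrinkage_rate/100)
Shrinkage factor = 1 + 1.0/100 = 1.01
L_pattern = 888 mm * 1.01 = 896.8800 mm

Final answer: 896.8800 mm


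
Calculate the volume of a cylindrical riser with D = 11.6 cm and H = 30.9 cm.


Formula: V = pi * (D/2)^2 * H  (cylinder volume)
Radius = D/2 = 11.6/2 = 5.8 cm
V = pi * 5.8^2 * 30.9 = 3265.6102 cm^3


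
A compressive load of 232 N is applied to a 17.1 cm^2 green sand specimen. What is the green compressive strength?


Formula: Compressive Strength = Force / Area
Strength = 232 N / 17.1 cm^2 = 13.5673 N/cm^2

13.5673 N/cm^2


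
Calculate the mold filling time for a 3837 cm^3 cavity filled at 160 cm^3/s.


Formula: t_fill = V_mold / Q_flow
t = 3837 cm^3 / 160 cm^3/s = 23.9812 s

23.9812 s


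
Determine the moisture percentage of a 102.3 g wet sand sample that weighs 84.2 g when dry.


Formula: MC = (W_wet - W_dry) / W_wet * 100
Water mass = 102.3 - 84.2 = 18.1 g
MC = 18.1 / 102.3 * 100 = 17.6931%


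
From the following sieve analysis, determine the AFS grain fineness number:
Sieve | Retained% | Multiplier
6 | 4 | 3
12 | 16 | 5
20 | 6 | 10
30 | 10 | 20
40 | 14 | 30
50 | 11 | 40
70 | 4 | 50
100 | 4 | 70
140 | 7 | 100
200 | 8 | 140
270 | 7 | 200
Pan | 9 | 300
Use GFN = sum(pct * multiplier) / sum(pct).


Formula: GFN = sum(pct * multiplier) / sum(pct)
sum(pct * multiplier) = 7612
sum(pct) = 100
GFN = 7612 / 100 = 76.12

Answer: 76.12


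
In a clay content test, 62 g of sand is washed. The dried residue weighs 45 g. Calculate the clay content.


Formula: Clay% = (W_total - W_washed) / W_total * 100
Clay mass = 62 - 45 = 17 g
Clay% = 17 / 62 * 100 = 27.4194%

Answer: 27.4194%


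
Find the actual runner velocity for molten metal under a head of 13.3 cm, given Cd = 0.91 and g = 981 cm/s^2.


Formula: v = Cd * sqrt(2 * g * h)  (Torricelli with discharge coefficient)
2*g*h = 2 * 981 * 13.3 = 26094.6 cm^2/s^2
sqrt(26094.6) = 161.53823 cm/s
v = 0.91 * 161.53823 = 146.9998 cm/s

Final answer: 146.9998 cm/s


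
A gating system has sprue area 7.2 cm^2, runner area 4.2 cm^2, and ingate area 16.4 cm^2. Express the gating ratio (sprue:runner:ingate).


Sprue:Runner:Ingate = 1 : 4.2/7.2 : 16.4/7.2 = 1:0.58:2.28


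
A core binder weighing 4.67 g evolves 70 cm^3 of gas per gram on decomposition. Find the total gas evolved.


Formula: V_gas = W_binder * gas_evolution_rate
V = 4.67 g * 70 cm^3/g = 326.9000 cm^3

Answer: 326.9000 cm^3


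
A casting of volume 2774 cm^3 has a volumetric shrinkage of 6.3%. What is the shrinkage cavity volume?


Formula: V_shrink = V_casting * shrinkage_pct / 100
V_shrink = 2774 cm^3 * 6.3 / 100 = 174.7620 cm^3

Final answer: 174.7620 cm^3


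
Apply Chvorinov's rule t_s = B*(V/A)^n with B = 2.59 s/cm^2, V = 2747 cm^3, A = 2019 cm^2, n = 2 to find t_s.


Formula: t_s = B * (V/A)^n  (Chvorinov's rule, n=2)
Modulus M = V/A = 2747/2019 = 1.360575 cm
M^2 = 1.360575^2 = 1.851164 cm^2
t_s = 2.59 * 1.851164 = 4.7945 s

Answer: 4.7945 s


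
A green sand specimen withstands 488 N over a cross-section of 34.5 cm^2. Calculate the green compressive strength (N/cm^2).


Formula: Compressive Strength = Force / Area
Strength = 488 N / 34.5 cm^2 = 14.1449 N/cm^2

Answer: 14.1449 N/cm^2


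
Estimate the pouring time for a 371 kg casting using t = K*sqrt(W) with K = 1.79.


Formula: t = K * sqrt(W)
sqrt(W) = sqrt(371) = 19.26136
t = 1.79 * 19.26136 = 34.4778 s

Answer: 34.4778 s


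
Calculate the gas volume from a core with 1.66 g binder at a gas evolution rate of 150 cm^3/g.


Formula: V_gas = W_binder * gas_evolution_rate
V = 1.66 g * 150 cm^3/g = 249.0000 cm^3

249.0000 cm^3


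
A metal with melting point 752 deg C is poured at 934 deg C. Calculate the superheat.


Formula: Superheat = T_pour - T_melt
Superheat = 934 - 752 = 182 deg C

182 deg C


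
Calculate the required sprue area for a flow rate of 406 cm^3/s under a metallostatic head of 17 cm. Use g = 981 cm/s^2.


Formula: v = sqrt(2*g*h), A = Q/v
Velocity: v = sqrt(2 * 981 * 17) = sqrt(33354) = 182.6308 cm/s
Sprue area: A = Q / v = 406 / 182.6308 = 2.2231 cm^2

Answer: 2.2231 cm^2


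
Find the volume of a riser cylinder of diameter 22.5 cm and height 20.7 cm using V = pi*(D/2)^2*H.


Formula: V = pi * (D/2)^2 * H  (cylinder volume)
Radius = D/2 = 22.5/2 = 11.25 cm
V = pi * 11.25^2 * 20.7 = 8230.4819 cm^3


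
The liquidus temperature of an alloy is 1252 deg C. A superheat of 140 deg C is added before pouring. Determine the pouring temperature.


Formula: T_pour = T_melt + Superheat
T_pour = 1252 + 140 = 1392 deg C

Answer: 1392 deg C


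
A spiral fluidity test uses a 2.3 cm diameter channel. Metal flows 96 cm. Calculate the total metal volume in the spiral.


Formula: V = pi * (d/2)^2 * L  (cylinder volume)
Radius = 2.3/2 = 1.15 cm
V = pi * 1.15^2 * 96 = 398.8566 cm^3

Final answer: 398.8566 cm^3


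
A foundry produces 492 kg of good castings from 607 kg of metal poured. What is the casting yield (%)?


Formula: Casting Yield = (W_good / W_total) * 100
Yield = (492 kg / 607 kg) * 100 = 81.0544%


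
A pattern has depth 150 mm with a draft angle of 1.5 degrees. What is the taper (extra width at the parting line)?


Formula: taper = depth * tan(draft_angle)
tan(1.5 deg) = 0.0261859
taper = 150 mm * 0.0261859 = 3.9279 mm


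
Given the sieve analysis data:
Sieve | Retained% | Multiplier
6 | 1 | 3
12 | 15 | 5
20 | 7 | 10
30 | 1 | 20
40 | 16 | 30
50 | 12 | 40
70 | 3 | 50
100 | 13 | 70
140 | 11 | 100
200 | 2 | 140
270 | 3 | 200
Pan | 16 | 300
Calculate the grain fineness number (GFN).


Formula: GFN = sum(pct * multiplier) / sum(pct)
sum(pct * multiplier) = 8968
sum(pct) = 100
GFN = 8968 / 100 = 89.68

89.68


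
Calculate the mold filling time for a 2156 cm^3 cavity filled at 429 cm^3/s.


Formula: t_fill = V_mold / Q_flow
t = 2156 cm^3 / 429 cm^3/s = 5.0256 s

5.0256 s


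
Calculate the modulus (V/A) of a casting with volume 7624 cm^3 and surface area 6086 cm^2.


Formula: Casting Modulus M = V / A
M = 7624 cm^3 / 6086 cm^2 = 1.2527 cm


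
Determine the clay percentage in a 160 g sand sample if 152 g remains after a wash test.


Formula: Clay% = (W_total - W_washed) / W_total * 100
Clay mass = 160 - 152 = 8 g
Clay% = 8 / 160 * 100 = 5.0000%


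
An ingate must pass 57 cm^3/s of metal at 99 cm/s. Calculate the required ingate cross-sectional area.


Formula: A_ingate = Q / v  (continuity equation)
A = 57 cm^3/s / 99 cm/s = 0.5758 cm^2

0.5758 cm^2


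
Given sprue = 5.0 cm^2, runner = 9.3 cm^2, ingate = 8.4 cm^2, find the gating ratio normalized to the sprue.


Sprue:Runner:Ingate = 1 : 9.3/5.0 : 8.4/5.0 = 1:1.86:1.68


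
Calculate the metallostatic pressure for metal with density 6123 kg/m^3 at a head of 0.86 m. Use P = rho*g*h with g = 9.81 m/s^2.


Formula: P = rho * g * h
rho * g = 6123 * 9.81 = 60066.63 N/m^3
P = 60066.63 * 0.86 = 51657.3018 Pa

51657.3018 Pa


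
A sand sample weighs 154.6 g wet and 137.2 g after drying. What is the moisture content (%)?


Formula: MC = (W_wet - W_dry) / W_wet * 100
Water mass = 154.6 - 137.2 = 17.4 g
MC = 17.4 / 154.6 * 100 = 11.2549%


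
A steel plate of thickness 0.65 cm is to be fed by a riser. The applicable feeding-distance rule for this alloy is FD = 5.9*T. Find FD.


Formula: FD = 5.9 * T  (riser feeding-distance rule)
FD = 5.9 * 0.65 cm = 3.8350 cm

3.8350 cm


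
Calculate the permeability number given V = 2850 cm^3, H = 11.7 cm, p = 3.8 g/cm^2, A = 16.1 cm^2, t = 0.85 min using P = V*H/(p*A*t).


Formula: Permeability Number P = (V * H) / (p * A * t)
Numerator: V * H = 2850 * 11.7 = 33345.0
Denominator: p * A * t = 3.8 * 16.1 * 0.85 = 52.003
P = 33345.0 / 52.003 = 641.2130

Final answer: 641.2130


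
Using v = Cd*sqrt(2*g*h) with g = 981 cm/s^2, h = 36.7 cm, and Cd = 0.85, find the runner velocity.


Formula: v = Cd * sqrt(2 * g * h)  (Torricelli with discharge coefficient)
2*g*h = 2 * 981 * 36.7 = 72005.4 cm^2/s^2
sqrt(72005.4) = 268.33822 cm/s
v = 0.85 * 268.33822 = 228.0875 cm/s

Answer: 228.0875 cm/s


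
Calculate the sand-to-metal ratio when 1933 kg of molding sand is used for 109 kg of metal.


Formula: Sand-to-Metal Ratio = W_sand / W_metal
Ratio = 1933 kg / 109 kg = 17.7339


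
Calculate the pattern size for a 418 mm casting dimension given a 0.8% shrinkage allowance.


Formula: L_pattern = L_casting * (1 + shrinkage_rate/100)
Shrinkage factor = 1 + 0.8/100 = 1.008
L_pattern = 418 mm * 1.008 = 421.3440 mm

Final answer: 421.3440 mm


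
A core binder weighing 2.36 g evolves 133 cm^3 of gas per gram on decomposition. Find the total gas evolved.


Formula: V_gas = W_binder * gas_evolution_rate
V = 2.36 g * 133 cm^3/g = 313.8800 cm^3

Answer: 313.8800 cm^3


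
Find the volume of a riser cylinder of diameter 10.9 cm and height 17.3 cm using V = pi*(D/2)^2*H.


Formula: V = pi * (D/2)^2 * H  (cylinder volume)
Radius = D/2 = 10.9/2 = 5.45 cm
V = pi * 5.45^2 * 17.3 = 1614.3176 cm^3


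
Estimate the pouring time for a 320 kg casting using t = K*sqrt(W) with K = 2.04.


Formula: t = K * sqrt(W)
sqrt(W) = sqrt(320) = 17.88854
t = 2.04 * 17.88854 = 36.4926 s


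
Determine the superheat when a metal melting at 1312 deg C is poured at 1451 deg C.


Formula: Superheat = T_pour - T_melt
Superheat = 1451 - 1312 = 139 deg C

139 deg C


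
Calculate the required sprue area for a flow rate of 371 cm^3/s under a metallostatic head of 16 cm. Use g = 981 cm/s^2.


Formula: v = sqrt(2*g*h), A = Q/v
Velocity: v = sqrt(2 * 981 * 16) = sqrt(31392) = 177.1779 cm/s
Sprue area: A = Q / v = 371 / 177.1779 = 2.0939 cm^2

2.0939 cm^2


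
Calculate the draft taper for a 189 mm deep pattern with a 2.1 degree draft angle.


Formula: taper = depth * tan(draft_angle)
tan(2.1 deg) = 0.0366683
taper = 189 mm * 0.0366683 = 6.9303 mm

Answer: 6.9303 mm


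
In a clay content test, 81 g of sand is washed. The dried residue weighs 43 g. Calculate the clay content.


Formula: Clay% = (W_total - W_washed) / W_total * 100
Clay mass = 81 - 43 = 38 g
Clay% = 38 / 81 * 100 = 46.9136%

46.9136%


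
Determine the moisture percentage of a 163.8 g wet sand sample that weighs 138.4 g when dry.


Formula: MC = (W_wet - W_dry) / W_wet * 100
Water mass = 163.8 - 138.4 = 25.4 g
MC = 25.4 / 163.8 * 100 = 15.5067%

15.5067%


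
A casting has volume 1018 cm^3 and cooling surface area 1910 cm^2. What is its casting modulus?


Formula: Casting Modulus M = V / A
M = 1018 cm^3 / 1910 cm^2 = 0.5330 cm

Answer: 0.5330 cm


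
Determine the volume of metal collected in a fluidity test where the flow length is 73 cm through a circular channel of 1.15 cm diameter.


Formula: V = pi * (d/2)^2 * L  (cylinder volume)
Radius = 1.15/2 = 0.575 cm
V = pi * 0.575^2 * 73 = 75.8243 cm^3

Final answer: 75.8243 cm^3


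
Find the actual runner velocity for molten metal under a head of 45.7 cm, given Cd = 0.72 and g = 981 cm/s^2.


Formula: v = Cd * sqrt(2 * g * h)  (Torricelli with discharge coefficient)
2*g*h = 2 * 981 * 45.7 = 89663.4 cm^2/s^2
sqrt(89663.4) = 299.43847 cm/s
v = 0.72 * 299.43847 = 215.5957 cm/s

215.5957 cm/s


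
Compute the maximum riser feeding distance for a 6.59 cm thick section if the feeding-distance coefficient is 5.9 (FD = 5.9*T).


Formula: FD = 5.9 * T  (riser feeding-distance rule)
FD = 5.9 * 6.59 cm = 38.8810 cm

Final answer: 38.8810 cm


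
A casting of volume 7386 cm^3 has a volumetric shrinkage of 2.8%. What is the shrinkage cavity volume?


Formula: V_shrink = V_casting * shrinkage_pct / 100
V_shrink = 7386 cm^3 * 2.8 / 100 = 206.8080 cm^3

Final answer: 206.8080 cm^3


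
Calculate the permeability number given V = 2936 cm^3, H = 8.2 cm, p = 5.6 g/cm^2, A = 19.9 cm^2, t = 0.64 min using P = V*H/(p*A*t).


Formula: Permeability Number P = (V * H) / (p * A * t)
Numerator: V * H = 2936 * 8.2 = 24075.2
Denominator: p * A * t = 5.6 * 19.9 * 0.64 = 71.3216
P = 24075.2 / 71.3216 = 337.5583

337.5583


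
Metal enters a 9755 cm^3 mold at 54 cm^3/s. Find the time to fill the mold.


Formula: t_fill = V_mold / Q_flow
t = 9755 cm^3 / 54 cm^3/s = 180.6481 s


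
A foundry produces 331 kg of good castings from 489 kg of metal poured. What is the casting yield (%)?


Formula: Casting Yield = (W_good / W_total) * 100
Yield = (331 kg / 489 kg) * 100 = 67.6892%

67.6892%


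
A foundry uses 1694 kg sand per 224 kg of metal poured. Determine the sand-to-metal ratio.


Formula: Sand-to-Metal Ratio = W_sand / W_metal
Ratio = 1694 kg / 224 kg = 7.5625

Final answer: 7.5625


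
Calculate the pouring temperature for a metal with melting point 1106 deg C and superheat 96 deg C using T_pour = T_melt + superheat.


Formula: T_pour = T_melt + Superheat
T_pour = 1106 + 96 = 1202 deg C

1202 deg C


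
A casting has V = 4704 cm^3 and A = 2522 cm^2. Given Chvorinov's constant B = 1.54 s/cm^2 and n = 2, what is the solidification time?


Formula: t_s = B * (V/A)^n  (Chvorinov's rule, n=2)
Modulus M = V/A = 4704/2522 = 1.865186 cm
M^2 = 1.865186^2 = 3.478919 cm^2
t_s = 1.54 * 3.478919 = 5.3575 s

Answer: 5.3575 s


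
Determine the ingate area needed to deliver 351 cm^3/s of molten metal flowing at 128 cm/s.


Formula: A_ingate = Q / v  (continuity equation)
A = 351 cm^3/s / 128 cm/s = 2.7422 cm^2

2.7422 cm^2


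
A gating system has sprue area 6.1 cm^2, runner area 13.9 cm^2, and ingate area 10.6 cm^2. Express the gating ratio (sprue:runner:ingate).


Sprue:Runner:Ingate = 1 : 13.9/6.1 : 10.6/6.1 = 1:2.28:1.74

Final answer: 1:2.28:1.74


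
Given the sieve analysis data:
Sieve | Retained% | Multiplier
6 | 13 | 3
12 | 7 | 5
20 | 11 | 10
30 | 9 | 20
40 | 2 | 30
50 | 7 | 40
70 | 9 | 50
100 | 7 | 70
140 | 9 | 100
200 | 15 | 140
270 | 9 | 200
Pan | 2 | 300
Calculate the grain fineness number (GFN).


Formula: GFN = sum(pct * multiplier) / sum(pct)
sum(pct * multiplier) = 7044
sum(pct) = 100
GFN = 7044 / 100 = 70.44

Answer: 70.44


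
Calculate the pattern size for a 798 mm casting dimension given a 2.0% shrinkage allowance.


Formula: L_pattern = L_casting * (1 + shrinkage_rate/100)
Shrinkage factor = 1 + 2.0/100 = 1.02
L_pattern = 798 mm * 1.02 = 813.9600 mm


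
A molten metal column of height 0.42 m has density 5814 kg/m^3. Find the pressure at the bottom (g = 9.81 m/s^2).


Formula: P = rho * g * h
rho * g = 5814 * 9.81 = 57035.34 N/m^3
P = 57035.34 * 0.42 = 23954.8428 Pa

Answer: 23954.8428 Pa


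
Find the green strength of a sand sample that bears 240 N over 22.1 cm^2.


Formula: Compressive Strength = Force / Area
Strength = 240 N / 22.1 cm^2 = 10.8597 N/cm^2

Final answer: 10.8597 N/cm^2


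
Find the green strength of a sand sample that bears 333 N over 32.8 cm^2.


Formula: Compressive Strength = Force / Area
Strength = 333 N / 32.8 cm^2 = 10.1524 N/cm^2

Answer: 10.1524 N/cm^2


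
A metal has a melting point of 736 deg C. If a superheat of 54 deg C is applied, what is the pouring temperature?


Formula: T_pour = T_melt + Superheat
T_pour = 736 + 54 = 790 deg C

Answer: 790 deg C


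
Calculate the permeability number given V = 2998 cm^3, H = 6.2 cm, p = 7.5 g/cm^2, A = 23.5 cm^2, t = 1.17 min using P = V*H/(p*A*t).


Formula: Permeability Number P = (V * H) / (p * A * t)
Numerator: V * H = 2998 * 6.2 = 18587.6
Denominator: p * A * t = 7.5 * 23.5 * 1.17 = 206.2125
P = 18587.6 / 206.2125 = 90.1381

Final answer: 90.1381


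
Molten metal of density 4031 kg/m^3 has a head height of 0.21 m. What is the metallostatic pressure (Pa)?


Formula: P = rho * g * h
rho * g = 4031 * 9.81 = 39544.11 N/m^3
P = 39544.11 * 0.21 = 8304.2631 Pa

Answer: 8304.2631 Pa


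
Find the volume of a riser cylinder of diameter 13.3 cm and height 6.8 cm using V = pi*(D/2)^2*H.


Formula: V = pi * (D/2)^2 * H  (cylinder volume)
Radius = D/2 = 13.3/2 = 6.65 cm
V = pi * 6.65^2 * 6.8 = 944.7178 cm^3

Answer: 944.7178 cm^3


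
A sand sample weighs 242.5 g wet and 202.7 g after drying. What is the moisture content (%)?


Formula: MC = (W_wet - W_dry) / W_wet * 100
Water mass = 242.5 - 202.7 = 39.8 g
MC = 39.8 / 242.5 * 100 = 16.4124%

Answer: 16.4124%


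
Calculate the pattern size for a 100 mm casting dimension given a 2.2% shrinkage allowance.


Formula: L_pattern = L_casting * (1 + shrinkage_rate/100)
Shrinkage factor = 1 + 2.2/100 = 1.022
L_pattern = 100 mm * 1.022 = 102.2000 mm

Final answer: 102.2000 mm


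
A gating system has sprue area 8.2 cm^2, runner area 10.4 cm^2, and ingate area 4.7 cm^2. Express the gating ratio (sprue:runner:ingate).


Sprue:Runner:Ingate = 1 : 10.4/8.2 : 4.7/8.2 = 1:1.27:0.57

1:1.27:0.57


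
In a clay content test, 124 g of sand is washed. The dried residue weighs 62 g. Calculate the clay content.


Formula: Clay% = (W_total - W_washed) / W_total * 100
Clay mass = 124 - 62 = 62 g
Clay% = 62 / 124 * 100 = 50.0000%

Final answer: 50.0000%


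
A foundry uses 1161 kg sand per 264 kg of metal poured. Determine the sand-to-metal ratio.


Formula: Sand-to-Metal Ratio = W_sand / W_metal
Ratio = 1161 kg / 264 kg = 4.3977

4.3977


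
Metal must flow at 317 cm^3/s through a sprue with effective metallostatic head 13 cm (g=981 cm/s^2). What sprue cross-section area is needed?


Formula: v = sqrt(2*g*h), A = Q/v
Velocity: v = sqrt(2 * 981 * 13) = sqrt(25506) = 159.7060 cm/s
Sprue area: A = Q / v = 317 / 159.7060 = 1.9849 cm^2


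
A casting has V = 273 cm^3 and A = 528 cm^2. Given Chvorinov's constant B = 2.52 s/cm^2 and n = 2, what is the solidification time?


Formula: t_s = B * (V/A)^n  (Chvorinov's rule, n=2)
Modulus M = V/A = 273/528 = 0.517045 cm
M^2 = 0.517045^2 = 0.267336 cm^2
t_s = 2.52 * 0.267336 = 0.6737 s

Answer: 0.6737 s


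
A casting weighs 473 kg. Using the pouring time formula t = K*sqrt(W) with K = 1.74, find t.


Formula: t = K * sqrt(W)
sqrt(W) = sqrt(473) = 21.74856
t = 1.74 * 21.74856 = 37.8425 s

37.8425 s


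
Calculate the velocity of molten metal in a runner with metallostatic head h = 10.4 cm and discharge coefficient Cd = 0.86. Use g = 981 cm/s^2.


Formula: v = Cd * sqrt(2 * g * h)  (Torricelli with discharge coefficient)
2*g*h = 2 * 981 * 10.4 = 20404.8 cm^2/s^2
sqrt(20404.8) = 142.84537 cm/s
v = 0.86 * 142.84537 = 122.8470 cm/s

122.8470 cm/s


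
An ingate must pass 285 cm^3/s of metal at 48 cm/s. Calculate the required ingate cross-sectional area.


Formula: A_ingate = Q / v  (continuity equation)
A = 285 cm^3/s / 48 cm/s = 5.9375 cm^2

Final answer: 5.9375 cm^2


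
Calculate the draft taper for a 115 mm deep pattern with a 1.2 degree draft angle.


Formula: taper = depth * tan(draft_angle)
tan(1.2 deg) = 0.0209470
taper = 115 mm * 0.0209470 = 2.4089 mm

2.4089 mm


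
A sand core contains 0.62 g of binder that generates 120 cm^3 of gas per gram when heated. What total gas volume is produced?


Formula: V_gas = W_binder * gas_evolution_rate
V = 0.62 g * 120 cm^3/g = 74.4000 cm^3

Final answer: 74.4000 cm^3


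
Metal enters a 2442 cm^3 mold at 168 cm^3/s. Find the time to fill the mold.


Formula: t_fill = V_mold / Q_flow
t = 2442 cm^3 / 168 cm^3/s = 14.5357 s


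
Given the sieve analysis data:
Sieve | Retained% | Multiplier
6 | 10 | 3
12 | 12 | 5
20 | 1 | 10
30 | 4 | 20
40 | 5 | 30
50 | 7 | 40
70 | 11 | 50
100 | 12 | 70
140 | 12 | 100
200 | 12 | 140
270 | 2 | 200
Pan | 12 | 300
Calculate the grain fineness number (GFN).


Formula: GFN = sum(pct * multiplier) / sum(pct)
sum(pct * multiplier) = 8880
sum(pct) = 100
GFN = 8880 / 100 = 88.80

88.80


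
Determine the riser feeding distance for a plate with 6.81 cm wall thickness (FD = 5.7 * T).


Formula: FD = 5.7 * T  (riser feeding-distance rule)
FD = 5.7 * 6.81 cm = 38.8170 cm

Final answer: 38.8170 cm


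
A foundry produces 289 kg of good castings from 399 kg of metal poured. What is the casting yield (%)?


Formula: Casting Yield = (W_good / W_total) * 100
Yield = (289 kg / 399 kg) * 100 = 72.4311%

Answer: 72.4311%


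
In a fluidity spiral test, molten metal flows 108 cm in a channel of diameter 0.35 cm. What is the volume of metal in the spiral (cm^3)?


Formula: V = pi * (d/2)^2 * L  (cylinder volume)
Radius = 0.35/2 = 0.175 cm
V = pi * 0.175^2 * 108 = 10.3908 cm^3

Final answer: 10.3908 cm^3


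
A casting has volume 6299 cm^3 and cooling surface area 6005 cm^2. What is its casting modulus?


Formula: Casting Modulus M = V / A
M = 6299 cm^3 / 6005 cm^2 = 1.0490 cm

Final answer: 1.0490 cm


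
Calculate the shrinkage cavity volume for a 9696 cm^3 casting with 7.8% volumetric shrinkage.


Formula: V_shrink = V_casting * shrinkage_pct / 100
V_shrink = 9696 cm^3 * 7.8 / 100 = 756.2880 cm^3


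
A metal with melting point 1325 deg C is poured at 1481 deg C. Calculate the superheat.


Formula: Superheat = T_pour - T_melt
Superheat = 1481 - 1325 = 156 deg C

156 deg C


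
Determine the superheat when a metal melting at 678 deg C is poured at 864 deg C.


Formula: Superheat = T_pour - T_melt
Superheat = 864 - 678 = 186 deg C

186 deg C


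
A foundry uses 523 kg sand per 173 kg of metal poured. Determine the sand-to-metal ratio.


Formula: Sand-to-Metal Ratio = W_sand / W_metal
Ratio = 523 kg / 173 kg = 3.0231

3.0231


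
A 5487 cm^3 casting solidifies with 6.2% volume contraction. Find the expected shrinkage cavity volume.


Formula: V_shrink = V_casting * shrinkage_pct / 100
V_shrink = 5487 cm^3 * 6.2 / 100 = 340.1940 cm^3

340.1940 cm^3


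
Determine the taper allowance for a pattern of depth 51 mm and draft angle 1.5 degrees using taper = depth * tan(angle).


Formula: taper = depth * tan(draft_angle)
tan(1.5 deg) = 0.0261859
taper = 51 mm * 0.0261859 = 1.3355 mm

Final answer: 1.3355 mm


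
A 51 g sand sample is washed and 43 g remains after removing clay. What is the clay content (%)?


Formula: Clay% = (W_total - W_washed) / W_total * 100
Clay mass = 51 - 43 = 8 g
Clay% = 8 / 51 * 100 = 15.6863%

15.6863%


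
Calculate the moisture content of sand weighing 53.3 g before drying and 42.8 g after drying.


Formula: MC = (W_wet - W_dry) / W_wet * 100
Water mass = 53.3 - 42.8 = 10.5 g
MC = 10.5 / 53.3 * 100 = 19.6998%

Answer: 19.6998%


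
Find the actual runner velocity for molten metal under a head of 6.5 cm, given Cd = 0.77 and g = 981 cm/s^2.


Formula: v = Cd * sqrt(2 * g * h)  (Torricelli with discharge coefficient)
2*g*h = 2 * 981 * 6.5 = 12753.0 cm^2/s^2
sqrt(12753.0) = 112.92918 cm/s
v = 0.77 * 112.92918 = 86.9555 cm/s

Answer: 86.9555 cm/s


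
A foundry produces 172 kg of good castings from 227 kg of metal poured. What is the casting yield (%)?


Formula: Casting Yield = (W_good / W_total) * 100
Yield = (172 kg / 227 kg) * 100 = 75.7709%

Final answer: 75.7709%


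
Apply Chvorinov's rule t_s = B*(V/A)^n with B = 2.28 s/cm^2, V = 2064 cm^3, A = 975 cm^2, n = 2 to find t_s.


Formula: t_s = B * (V/A)^n  (Chvorinov's rule, n=2)
Modulus M = V/A = 2064/975 = 2.116923 cm
M^2 = 2.116923^2 = 4.481363 cm^2
t_s = 2.28 * 4.481363 = 10.2175 s

Final answer: 10.2175 s


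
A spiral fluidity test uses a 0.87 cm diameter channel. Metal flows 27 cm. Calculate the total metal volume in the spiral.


Formula: V = pi * (d/2)^2 * L  (cylinder volume)
Radius = 0.87/2 = 0.435 cm
V = pi * 0.435^2 * 27 = 16.0506 cm^3

Answer: 16.0506 cm^3


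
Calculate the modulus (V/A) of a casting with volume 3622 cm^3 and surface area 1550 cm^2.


Formula: Casting Modulus M = V / A
M = 3622 cm^3 / 1550 cm^2 = 2.3368 cm


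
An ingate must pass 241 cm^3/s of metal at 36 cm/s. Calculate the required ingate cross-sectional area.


Formula: A_ingate = Q / v  (continuity equation)
A = 241 cm^3/s / 36 cm/s = 6.6944 cm^2

Answer: 6.6944 cm^2


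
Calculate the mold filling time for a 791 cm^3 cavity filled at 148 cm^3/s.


Formula: t_fill = V_mold / Q_flow
t = 791 cm^3 / 148 cm^3/s = 5.3446 s

Final answer: 5.3446 s


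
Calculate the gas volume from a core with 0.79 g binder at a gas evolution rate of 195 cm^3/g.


Formula: V_gas = W_binder * gas_evolution_rate
V = 0.79 g * 195 cm^3/g = 154.0500 cm^3
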